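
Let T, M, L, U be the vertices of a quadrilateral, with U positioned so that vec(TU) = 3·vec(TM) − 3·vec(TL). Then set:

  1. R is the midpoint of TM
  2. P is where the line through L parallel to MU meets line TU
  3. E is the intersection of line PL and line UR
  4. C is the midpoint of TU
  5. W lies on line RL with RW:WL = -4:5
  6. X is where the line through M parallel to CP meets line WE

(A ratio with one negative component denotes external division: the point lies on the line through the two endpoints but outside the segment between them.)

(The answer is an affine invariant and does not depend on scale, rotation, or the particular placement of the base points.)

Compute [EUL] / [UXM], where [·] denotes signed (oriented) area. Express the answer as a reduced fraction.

[EUL]:[UXM] = -22/3

Assign T = (0, 0), M = (1, 0), L = (0, 1), U = (3, -3) — the answer is frame-independent, so this choice is without loss of generality.
1. R is the midpoint of TM ⇒ R = (1/2, 0)
2. P is where the line through L parallel to MU meets line TU ⇒ P = (2, -2)
3. E is the intersection of line PL and line UR ⇒ E = (4/3, -1)
4. C is the midpoint of TU ⇒ C = (3/2, -3/2)
5. W lies on line RL with RW:WL = -4:5 ⇒ W = (5/2, -4)
6. X is where the line through M parallel to CP meets line WE ⇒ X = (10/11, 1/11)
2·[EUL] = 2/3, 2·[UXM] = -1/11
[EUL]:[UXM] = 2/3:-1/11 = -22/3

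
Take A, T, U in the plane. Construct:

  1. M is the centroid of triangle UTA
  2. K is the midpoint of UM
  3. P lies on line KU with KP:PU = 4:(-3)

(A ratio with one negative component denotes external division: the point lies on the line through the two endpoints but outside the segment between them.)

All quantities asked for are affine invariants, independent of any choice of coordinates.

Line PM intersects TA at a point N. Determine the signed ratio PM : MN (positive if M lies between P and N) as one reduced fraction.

Choose coordinates A = (0, 0), T = (1, 0), U = (0, 1).
1. M is the centroid of triangle UTA ⇒ M = (1/3, 1/3)
2. K is the midpoint of UM ⇒ K = (1/6, 2/3)
3. P lies on line KU with KP:PU = 4:(-3) ⇒ P = (-1/2, 2)
line PM meets TA at N = (1/2, 0)
M = P + t·(N−P) with t = 5/6, so PM:MN = 5/6:1/6

PM:MN = 5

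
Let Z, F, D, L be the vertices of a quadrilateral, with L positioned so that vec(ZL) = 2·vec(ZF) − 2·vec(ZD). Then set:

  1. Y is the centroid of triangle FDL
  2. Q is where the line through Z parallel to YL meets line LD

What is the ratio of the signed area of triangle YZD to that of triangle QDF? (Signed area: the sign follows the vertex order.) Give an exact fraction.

[YZD]:[QDF] = -1/3

Set Z = (0, 0), F = (1, 0), D = (0, 1), L = (2, -2); any affine frame gives the same invariant.
1. Y is the centroid of triangle FDL ⇒ Y = (1, -1/3)
2. Q is where the line through Z parallel to YL meets line LD ⇒ Q = (-6, 10)
2·[YZD] = -1, 2·[QDF] = 3
[YZD]:[QDF] = -1:3 = -1/3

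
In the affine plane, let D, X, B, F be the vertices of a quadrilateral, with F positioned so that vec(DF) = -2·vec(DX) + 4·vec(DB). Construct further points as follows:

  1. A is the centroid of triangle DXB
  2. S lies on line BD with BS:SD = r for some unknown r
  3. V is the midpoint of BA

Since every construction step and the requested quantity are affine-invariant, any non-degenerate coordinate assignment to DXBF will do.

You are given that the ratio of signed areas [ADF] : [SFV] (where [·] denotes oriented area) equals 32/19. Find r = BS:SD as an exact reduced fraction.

r = 5/3

Assign D = (0, 0), X = (1, 0), B = (0, 1), F = (-2, 4) — the answer is frame-independent, so this choice is without loss of generality.
1. A is the centroid of triangle DXB ⇒ A = (1/3, 1/3)
2. With BS:SD = r, write λ = r/(r+1) so S = B + λ·(D−B); S is affine-linear in λ
3. V is the midpoint of BA ⇒ V = (1/6, 2/3)
Every point depending on S is an affine combination of S and λ-independent points, so each such coordinate is linear in λ; the λ² term in each signed area is a multiple of (D−B)×(D−B) = 0, so 2·[ADF] and 2·[SFV] are each linear in λ. Evaluating at λ=0 and λ=1:
  2·[ADF] = -2,   2·[SFV] = -13/6·λ + 1/6
So [ADF]:[SFV] = (-2) / (-13/6·λ + 1/6). Setting this equal to 32/19:
  -2 = 32/19·(-13/6·λ + 1/6)  ⇒  λ = 5/8
Then r = λ/(1−λ) = (5/8)/(3/8) = 5/3. Check: with r = 5/3, S = (0, 3/8) and [ADF]:[SFV] = 32/19 as required.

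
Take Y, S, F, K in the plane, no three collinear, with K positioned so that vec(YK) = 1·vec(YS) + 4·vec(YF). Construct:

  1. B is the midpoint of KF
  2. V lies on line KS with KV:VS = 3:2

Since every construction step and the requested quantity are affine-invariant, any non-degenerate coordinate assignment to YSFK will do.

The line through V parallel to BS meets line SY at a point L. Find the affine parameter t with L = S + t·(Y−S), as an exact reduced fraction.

Assign Y = (0, 0), S = (1, 0), F = (0, 1), K = (1, 4) — the answer is frame-independent, so this choice is without loss of generality.
1. B is the midpoint of KF ⇒ B = (1/2, 5/2)
2. V lies on line KS with KV:VS = 3:2 ⇒ V = (1, 8/5)
through V parallel to BS: direction (1/2, -5/2); meets SY at L = (33/25, 0)
L = S + t·(Y−S) with t = -8/25

t = -8/25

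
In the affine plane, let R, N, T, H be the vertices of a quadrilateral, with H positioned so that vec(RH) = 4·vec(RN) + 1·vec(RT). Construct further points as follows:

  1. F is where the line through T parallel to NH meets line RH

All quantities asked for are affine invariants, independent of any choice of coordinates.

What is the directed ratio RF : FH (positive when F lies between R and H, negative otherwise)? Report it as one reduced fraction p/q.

RF:FH = -3/4

Set R = (0, 0), N = (1, 0), T = (0, 1), H = (4, 1); any affine frame gives the same invariant.
1. F is where the line through T parallel to NH meets line RH ⇒ F = (-12, -3)
F = R + t·(H−R) with t = -3, so RF:FH = t:(1−t) = -3:4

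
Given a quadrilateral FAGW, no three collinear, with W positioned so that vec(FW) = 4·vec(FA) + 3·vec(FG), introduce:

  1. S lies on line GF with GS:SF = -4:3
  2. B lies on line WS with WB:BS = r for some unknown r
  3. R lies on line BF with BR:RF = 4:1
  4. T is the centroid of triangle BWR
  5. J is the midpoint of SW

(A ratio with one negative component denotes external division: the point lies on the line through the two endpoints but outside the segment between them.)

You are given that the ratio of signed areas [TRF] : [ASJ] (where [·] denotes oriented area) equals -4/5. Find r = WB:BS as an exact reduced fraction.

Assign F = (0, 0), A = (1, 0), G = (0, 1), W = (4, 3) — the answer is frame-independent, so this choice is without loss of generality.
1. S lies on line GF with GS:SF = -4:3 ⇒ S = (0, -3)
2. With WB:BS = r, write λ = r/(r+1) so B = W + λ·(S−W); B is affine-linear in λ
3. R lies on line BF with BR:RF = 4:1 ⇒ R is an affine combination of earlier points and hence also affine-linear in λ
4. T is the centroid of triangle BWR ⇒ T is an affine combination of earlier points and hence also affine-linear in λ
5. J is the midpoint of SW ⇒ J = (2, 0)
Every point depending on B is an affine combination of B and λ-independent points, so each such coordinate is linear in λ; the λ² term in each signed area is a multiple of (S−W)×(S−W) = 0, so 2·[TRF] and 2·[ASJ] are each linear in λ. Evaluating at λ=0 and λ=1:
  2·[TRF] = -4/5·λ,   2·[ASJ] = 3
So [TRF]:[ASJ] = (-4/5·λ) / (3). Setting this equal to -4/5:
  -4/5·λ = -4/5·(3)  ⇒  λ = 3
Then r = λ/(1−λ) = (3)/(-2) = -3/2. Check: with r = -3/2, B = (-8, -15) and [TRF]:[ASJ] = -4/5 as required.

r = -3/2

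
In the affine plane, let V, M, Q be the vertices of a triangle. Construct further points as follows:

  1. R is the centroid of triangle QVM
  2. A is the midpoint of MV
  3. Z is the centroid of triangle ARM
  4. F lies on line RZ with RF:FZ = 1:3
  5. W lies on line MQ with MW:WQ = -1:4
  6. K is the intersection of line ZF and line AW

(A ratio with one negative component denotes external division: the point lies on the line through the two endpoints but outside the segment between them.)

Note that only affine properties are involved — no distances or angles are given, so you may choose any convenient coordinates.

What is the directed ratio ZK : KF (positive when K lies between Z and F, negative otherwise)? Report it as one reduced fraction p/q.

ZK:KF = -28/43

Choose coordinates V = (0, 0), M = (1, 0), Q = (0, 1).
1. R is the centroid of triangle QVM ⇒ R = (1/3, 1/3)
2. A is the midpoint of MV ⇒ A = (1/2, 0)
3. Z is the centroid of triangle ARM ⇒ Z = (11/18, 1/9)
4. F lies on line RZ with RF:FZ = 1:3 ⇒ F = (29/72, 5/18)
5. W lies on line MQ with MW:WQ = -1:4 ⇒ W = (4/3, -1/3)
6. K is the intersection of line ZF and line AW ⇒ K = (1, -1/5)
K = Z + t·(F−Z) with t = -28/15, so ZK:KF = t:(1−t) = -28/15:43/15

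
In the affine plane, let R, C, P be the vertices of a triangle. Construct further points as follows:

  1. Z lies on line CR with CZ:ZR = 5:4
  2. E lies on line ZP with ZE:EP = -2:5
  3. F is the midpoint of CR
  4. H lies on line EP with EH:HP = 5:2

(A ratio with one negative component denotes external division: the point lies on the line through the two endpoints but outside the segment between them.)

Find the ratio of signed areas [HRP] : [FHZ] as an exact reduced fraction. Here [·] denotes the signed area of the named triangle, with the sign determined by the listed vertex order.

[HRP]:[FHZ] = -80/11

Choose coordinates R = (0, 0), C = (1, 0), P = (0, 1).
1. Z lies on line CR with CZ:ZR = 5:4 ⇒ Z = (4/9, 0)
2. E lies on line ZP with ZE:EP = -2:5 ⇒ E = (20/27, -2/3)
3. F is the midpoint of CR ⇒ F = (1/2, 0)
4. H lies on line EP with EH:HP = 5:2 ⇒ H = (40/189, 11/21)
2·[HRP] = -40/189, 2·[FHZ] = 11/378
[HRP]:[FHZ] = -40/189:11/378 = -80/11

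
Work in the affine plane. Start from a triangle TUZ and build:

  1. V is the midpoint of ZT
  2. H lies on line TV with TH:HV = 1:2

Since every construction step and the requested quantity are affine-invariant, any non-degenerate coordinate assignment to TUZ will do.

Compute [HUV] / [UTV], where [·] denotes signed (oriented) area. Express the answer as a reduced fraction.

[HUV]:[UTV] = -2/3

Assign T = (0, 0), U = (1, 0), Z = (0, 1) — the answer is frame-independent, so this choice is without loss of generality.
1. V is the midpoint of ZT ⇒ V = (0, 1/2)
2. H lies on line TV with TH:HV = 1:2 ⇒ H = (0, 1/6)
2·[HUV] = 1/3, 2·[UTV] = -1/2
[HUV]:[UTV] = 1/3:-1/2 = -2/3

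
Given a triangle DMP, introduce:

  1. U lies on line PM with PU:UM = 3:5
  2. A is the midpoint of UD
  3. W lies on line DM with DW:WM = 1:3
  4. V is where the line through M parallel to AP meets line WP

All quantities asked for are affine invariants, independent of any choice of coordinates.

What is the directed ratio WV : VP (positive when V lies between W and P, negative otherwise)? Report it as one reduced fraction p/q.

Work in coordinates with D = (0, 0), M = (1, 0), P = (0, 1).
1. U lies on line PM with PU:UM = 3:5 ⇒ U = (3/8, 5/8)
2. A is the midpoint of UD ⇒ A = (3/16, 5/16)
3. W lies on line DM with DW:WM = 1:3 ⇒ W = (1/4, 0)
4. V is where the line through M parallel to AP meets line WP ⇒ V = (-8, 33)
V = W + t·(P−W) with t = 33, so WV:VP = t:(1−t) = 33:-32

WV:VP = -33/32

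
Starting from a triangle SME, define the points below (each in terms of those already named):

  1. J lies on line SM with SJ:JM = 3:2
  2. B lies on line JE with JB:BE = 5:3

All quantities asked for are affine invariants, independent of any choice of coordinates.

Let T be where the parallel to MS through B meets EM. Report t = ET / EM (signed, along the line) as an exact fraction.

Choose coordinates S = (0, 0), M = (1, 0), E = (0, 1).
1. J lies on line SM with SJ:JM = 3:2 ⇒ J = (3/5, 0)
2. B lies on line JE with JB:BE = 5:3 ⇒ B = (9/40, 5/8)
through B parallel to MS: direction (-1, 0); meets EM at T = (3/8, 5/8)
T = E + t·(M−E) with t = 3/8

t = 3/8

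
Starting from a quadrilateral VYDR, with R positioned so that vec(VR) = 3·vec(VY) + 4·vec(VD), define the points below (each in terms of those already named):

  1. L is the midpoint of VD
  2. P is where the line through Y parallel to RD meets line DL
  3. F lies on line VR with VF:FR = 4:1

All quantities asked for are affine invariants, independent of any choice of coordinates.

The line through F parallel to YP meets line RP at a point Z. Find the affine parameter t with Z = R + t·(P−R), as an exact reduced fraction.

t = 1/10

Set V = (0, 0), Y = (1, 0), D = (0, 1), R = (3, 4); any affine frame gives the same invariant.
1. L is the midpoint of VD ⇒ L = (0, 1/2)
2. P is where the line through Y parallel to RD meets line DL ⇒ P = (0, -1)
3. F lies on line VR with VF:FR = 4:1 ⇒ F = (12/5, 16/5)
through F parallel to YP: direction (-1, -1); meets RP at Z = (27/10, 7/2)
Z = R + t·(P−R) with t = 1/10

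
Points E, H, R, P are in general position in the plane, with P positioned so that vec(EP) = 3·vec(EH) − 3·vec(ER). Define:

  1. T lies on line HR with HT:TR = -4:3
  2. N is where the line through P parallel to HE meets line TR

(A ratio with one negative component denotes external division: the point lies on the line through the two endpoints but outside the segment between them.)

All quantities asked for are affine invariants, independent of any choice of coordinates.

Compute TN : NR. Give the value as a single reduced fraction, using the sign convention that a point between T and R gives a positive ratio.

TN:NR = -7/4

Assign E = (0, 0), H = (1, 0), R = (0, 1), P = (3, -3) — the answer is frame-independent, so this choice is without loss of generality.
1. T lies on line HR with HT:TR = -4:3 ⇒ T = (-3, 4)
2. N is where the line through P parallel to HE meets line TR ⇒ N = (4, -3)
N = T + t·(R−T) with t = 7/3, so TN:NR = t:(1−t) = 7/3:-4/3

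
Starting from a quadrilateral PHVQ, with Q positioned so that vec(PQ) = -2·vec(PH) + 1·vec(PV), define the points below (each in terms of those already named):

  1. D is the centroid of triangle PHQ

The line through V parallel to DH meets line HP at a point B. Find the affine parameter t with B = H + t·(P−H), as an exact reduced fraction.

Assign P = (0, 0), H = (1, 0), V = (0, 1), Q = (-2, 1) — the answer is frame-independent, so this choice is without loss of generality.
1. D is the centroid of triangle PHQ ⇒ D = (-1/3, 1/3)
through V parallel to DH: direction (4/3, -1/3); meets HP at B = (4, 0)
B = H + t·(P−H) with t = -3

t = -3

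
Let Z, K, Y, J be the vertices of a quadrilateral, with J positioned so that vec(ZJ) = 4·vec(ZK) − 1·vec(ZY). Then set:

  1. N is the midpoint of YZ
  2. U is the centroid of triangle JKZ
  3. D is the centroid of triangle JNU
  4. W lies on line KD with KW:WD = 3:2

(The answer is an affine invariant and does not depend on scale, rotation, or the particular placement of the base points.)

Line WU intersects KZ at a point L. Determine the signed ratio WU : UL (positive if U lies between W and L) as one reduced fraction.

Choose coordinates Z = (0, 0), K = (1, 0), Y = (0, 1), J = (4, -1).
1. N is the midpoint of YZ ⇒ N = (0, 1/2)
2. U is the centroid of triangle JKZ ⇒ U = (5/3, -1/3)
3. D is the centroid of triangle JNU ⇒ D = (17/9, -5/18)
4. W lies on line KD with KW:WD = 3:2 ⇒ W = (23/15, -1/6)
line WU meets KZ at L = (7/5, 0)
U = W + t·(L−W) with t = -1, so WU:UL = -1:2

WU:UL = -1/2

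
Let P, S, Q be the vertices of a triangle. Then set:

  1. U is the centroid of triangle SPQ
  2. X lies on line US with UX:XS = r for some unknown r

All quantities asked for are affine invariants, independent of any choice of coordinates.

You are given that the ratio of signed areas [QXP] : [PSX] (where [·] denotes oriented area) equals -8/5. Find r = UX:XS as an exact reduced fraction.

Assign P = (0, 0), S = (1, 0), Q = (0, 1) — the answer is frame-independent, so this choice is without loss of generality.
1. U is the centroid of triangle SPQ ⇒ U = (1/3, 1/3)
2. With UX:XS = r, write λ = r/(r+1) so X = U + λ·(S−U); X is affine-linear in λ
Every point depending on X is an affine combination of X and λ-independent points, so each such coordinate is linear in λ; the λ² term in each signed area is a multiple of (S−U)×(S−U) = 0, so 2·[QXP] and 2·[PSX] are each linear in λ. Evaluating at λ=0 and λ=1:
  2·[QXP] = -2/3·λ − 1/3,   2·[PSX] = -1/3·λ + 1/3
So [QXP]:[PSX] = (-2/3·λ − 1/3) / (-1/3·λ + 1/3). Setting this equal to -8/5:
  -2/3·λ − 1/3 = -8/5·(-1/3·λ + 1/3)  ⇒  λ = 1/6
Then r = λ/(1−λ) = (1/6)/(5/6) = 1/5. Check: with r = 1/5, X = (4/9, 5/18) and [QXP]:[PSX] = -8/5 as required.

r = 1/5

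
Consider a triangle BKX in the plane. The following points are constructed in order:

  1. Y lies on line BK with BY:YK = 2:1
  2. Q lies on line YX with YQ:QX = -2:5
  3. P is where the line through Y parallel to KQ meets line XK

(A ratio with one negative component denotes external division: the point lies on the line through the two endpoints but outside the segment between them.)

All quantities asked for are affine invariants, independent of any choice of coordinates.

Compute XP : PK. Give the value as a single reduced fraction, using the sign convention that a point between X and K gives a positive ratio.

Work in coordinates with B = (0, 0), K = (1, 0), X = (0, 1).
1. Y lies on line BK with BY:YK = 2:1 ⇒ Y = (2/3, 0)
2. Q lies on line YX with YQ:QX = -2:5 ⇒ Q = (10/9, -2/3)
3. P is where the line through Y parallel to KQ meets line XK ⇒ P = (3/5, 2/5)
P = X + t·(K−X) with t = 3/5, so XP:PK = t:(1−t) = 3/5:2/5

XP:PK = 3/2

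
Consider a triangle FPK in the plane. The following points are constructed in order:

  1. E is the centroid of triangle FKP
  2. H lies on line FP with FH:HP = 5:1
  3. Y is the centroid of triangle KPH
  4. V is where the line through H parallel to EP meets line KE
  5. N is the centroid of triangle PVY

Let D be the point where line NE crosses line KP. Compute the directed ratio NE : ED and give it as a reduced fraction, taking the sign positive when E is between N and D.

NE:ED = -5/9

Work in coordinates with F = (0, 0), P = (1, 0), K = (0, 1).
1. E is the centroid of triangle FKP ⇒ E = (1/3, 1/3)
2. H lies on line FP with FH:HP = 5:1 ⇒ H = (5/6, 0)
3. Y is the centroid of triangle KPH ⇒ Y = (11/18, 1/3)
4. V is where the line through H parallel to EP meets line KE ⇒ V = (7/18, 2/9)
5. N is the centroid of triangle PVY ⇒ N = (2/3, 5/27)
line NE meets KP at D = (14/15, 1/15)
E = N + t·(D−N) with t = -5/4, so NE:ED = -5/4:9/4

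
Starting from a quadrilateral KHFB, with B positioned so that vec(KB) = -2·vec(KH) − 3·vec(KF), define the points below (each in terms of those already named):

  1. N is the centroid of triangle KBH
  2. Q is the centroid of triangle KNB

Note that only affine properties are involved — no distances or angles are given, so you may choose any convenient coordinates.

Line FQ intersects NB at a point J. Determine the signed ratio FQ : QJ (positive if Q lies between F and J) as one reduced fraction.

FQ:QJ = 7

Assign K = (0, 0), H = (1, 0), F = (0, 1), B = (-2, -3) — the answer is frame-independent, so this choice is without loss of generality.
1. N is the centroid of triangle KBH ⇒ N = (-1/3, -1)
2. Q is the centroid of triangle KNB ⇒ Q = (-7/9, -4/3)
line FQ meets NB at J = (-8/9, -5/3)
Q = F + t·(J−F) with t = 7/8, so FQ:QJ = 7/8:1/8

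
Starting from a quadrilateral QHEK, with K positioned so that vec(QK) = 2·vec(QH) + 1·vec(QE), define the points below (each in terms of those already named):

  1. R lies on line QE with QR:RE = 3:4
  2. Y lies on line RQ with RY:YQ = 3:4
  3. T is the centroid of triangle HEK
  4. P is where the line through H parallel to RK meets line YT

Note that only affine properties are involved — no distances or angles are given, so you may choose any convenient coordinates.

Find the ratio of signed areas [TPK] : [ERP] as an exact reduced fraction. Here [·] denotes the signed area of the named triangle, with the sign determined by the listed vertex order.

Assign Q = (0, 0), H = (1, 0), E = (0, 1), K = (2, 1) — the answer is frame-independent, so this choice is without loss of generality.
1. R lies on line QE with QR:RE = 3:4 ⇒ R = (0, 3/7)
2. Y lies on line RQ with RY:YQ = 3:4 ⇒ Y = (0, 12/49)
3. T is the centroid of triangle HEK ⇒ T = (1, 2/3)
4. P is where the line through H parallel to RK meets line YT ⇒ P = (-39/10, -7/5)
2·[TPK] = 13/30, 2·[ERP] = -78/35
[TPK]:[ERP] = 13/30:-78/35 = -7/36

[TPK]:[ERP] = -7/36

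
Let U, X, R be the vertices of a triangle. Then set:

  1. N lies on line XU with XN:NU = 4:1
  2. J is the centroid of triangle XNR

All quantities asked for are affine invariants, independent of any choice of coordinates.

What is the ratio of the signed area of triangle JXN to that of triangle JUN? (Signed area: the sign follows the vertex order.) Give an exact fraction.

Assign U = (0, 0), X = (1, 0), R = (0, 1) — the answer is frame-independent, so this choice is without loss of generality.
1. N lies on line XU with XN:NU = 4:1 ⇒ N = (1/5, 0)
2. J is the centroid of triangle XNR ⇒ J = (2/5, 1/3)
2·[JXN] = -4/15, 2·[JUN] = 1/15
[JXN]:[JUN] = -4/15:1/15 = -4

[JXN]:[JUN] = -4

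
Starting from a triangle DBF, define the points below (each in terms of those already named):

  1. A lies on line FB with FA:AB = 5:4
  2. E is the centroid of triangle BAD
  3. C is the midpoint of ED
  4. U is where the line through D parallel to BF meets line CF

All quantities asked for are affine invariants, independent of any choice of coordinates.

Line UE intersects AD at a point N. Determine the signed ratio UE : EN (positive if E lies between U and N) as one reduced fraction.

UE:EN = 13/8

Work in coordinates with D = (0, 0), B = (1, 0), F = (0, 1).
1. A lies on line FB with FA:AB = 5:4 ⇒ A = (5/9, 4/9)
2. E is the centroid of triangle BAD ⇒ E = (14/27, 4/27)
3. C is the midpoint of ED ⇒ C = (7/27, 2/27)
4. U is where the line through D parallel to BF meets line CF ⇒ U = (7/18, -7/18)
line UE meets AD at N = (70/117, 56/117)
E = U + t·(N−U) with t = 13/21, so UE:EN = 13/21:8/21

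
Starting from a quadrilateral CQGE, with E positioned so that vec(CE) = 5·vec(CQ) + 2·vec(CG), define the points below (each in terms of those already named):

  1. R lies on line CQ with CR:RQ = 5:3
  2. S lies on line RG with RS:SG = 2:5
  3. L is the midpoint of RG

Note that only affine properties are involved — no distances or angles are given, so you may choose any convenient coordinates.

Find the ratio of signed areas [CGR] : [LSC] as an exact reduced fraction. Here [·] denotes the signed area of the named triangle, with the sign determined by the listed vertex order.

Choose coordinates C = (0, 0), Q = (1, 0), G = (0, 1), E = (5, 2).
1. R lies on line CQ with CR:RQ = 5:3 ⇒ R = (5/8, 0)
2. S lies on line RG with RS:SG = 2:5 ⇒ S = (25/56, 2/7)
3. L is the midpoint of RG ⇒ L = (5/16, 1/2)
2·[CGR] = -5/8, 2·[LSC] = -15/112
[CGR]:[LSC] = -5/8:-15/112 = 14/3

[CGR]:[LSC] = 14/3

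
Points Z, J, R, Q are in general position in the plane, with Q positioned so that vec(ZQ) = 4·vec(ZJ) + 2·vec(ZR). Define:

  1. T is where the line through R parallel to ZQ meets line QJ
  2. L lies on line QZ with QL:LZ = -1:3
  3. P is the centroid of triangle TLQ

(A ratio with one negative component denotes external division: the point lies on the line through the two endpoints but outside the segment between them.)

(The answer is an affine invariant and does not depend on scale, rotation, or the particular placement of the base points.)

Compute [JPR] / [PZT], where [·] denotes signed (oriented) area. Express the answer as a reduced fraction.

Assign Z = (0, 0), J = (1, 0), R = (0, 1), Q = (4, 2) — the answer is frame-independent, so this choice is without loss of generality.
1. T is where the line through R parallel to ZQ meets line QJ ⇒ T = (10, 6)
2. L lies on line QZ with QL:LZ = -1:3 ⇒ L = (6, 3)
3. P is the centroid of triangle TLQ ⇒ P = (20/3, 11/3)
2·[JPR] = 28/3, 2·[PZT] = -10/3
[JPR]:[PZT] = 28/3:-10/3 = -14/5

[JPR]:[PZT] = -14/5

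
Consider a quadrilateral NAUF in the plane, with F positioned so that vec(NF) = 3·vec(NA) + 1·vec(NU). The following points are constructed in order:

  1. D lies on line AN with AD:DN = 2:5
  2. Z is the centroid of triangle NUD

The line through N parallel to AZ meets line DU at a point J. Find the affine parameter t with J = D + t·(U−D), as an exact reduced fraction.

t = -5/11

Set N = (0, 0), A = (1, 0), U = (0, 1), F = (3, 1); any affine frame gives the same invariant.
1. D lies on line AN with AD:DN = 2:5 ⇒ D = (5/7, 0)
2. Z is the centroid of triangle NUD ⇒ Z = (5/21, 1/3)
through N parallel to AZ: direction (-16/21, 1/3); meets DU at J = (80/77, -5/11)
J = D + t·(U−D) with t = -5/11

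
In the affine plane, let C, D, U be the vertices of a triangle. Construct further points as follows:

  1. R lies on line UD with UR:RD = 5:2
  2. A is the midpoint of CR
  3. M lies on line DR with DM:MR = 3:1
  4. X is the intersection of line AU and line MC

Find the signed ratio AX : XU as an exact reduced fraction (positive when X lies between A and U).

AX:XU = -1/22

Set C = (0, 0), D = (1, 0), U = (0, 1); any affine frame gives the same invariant.
1. R lies on line UD with UR:RD = 5:2 ⇒ R = (5/7, 2/7)
2. A is the midpoint of CR ⇒ A = (5/14, 1/7)
3. M lies on line DR with DM:MR = 3:1 ⇒ M = (11/14, 3/14)
4. X is the intersection of line AU and line MC ⇒ X = (55/147, 5/49)
X = A + t·(U−A) with t = -1/21, so AX:XU = t:(1−t) = -1/21:22/21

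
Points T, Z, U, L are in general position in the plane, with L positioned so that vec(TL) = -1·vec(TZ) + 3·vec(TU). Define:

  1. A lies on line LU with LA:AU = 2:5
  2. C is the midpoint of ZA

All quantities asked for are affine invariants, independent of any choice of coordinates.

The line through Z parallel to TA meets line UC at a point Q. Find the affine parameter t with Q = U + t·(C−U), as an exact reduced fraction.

Set T = (0, 0), Z = (1, 0), U = (0, 1), L = (-1, 3); any affine frame gives the same invariant.
1. A lies on line LU with LA:AU = 2:5 ⇒ A = (-5/7, 17/7)
2. C is the midpoint of ZA ⇒ C = (1/7, 17/14)
through Z parallel to TA: direction (-5/7, 17/7); meets UC at Q = (24/49, 85/49)
Q = U + t·(C−U) with t = 24/7

t = 24/7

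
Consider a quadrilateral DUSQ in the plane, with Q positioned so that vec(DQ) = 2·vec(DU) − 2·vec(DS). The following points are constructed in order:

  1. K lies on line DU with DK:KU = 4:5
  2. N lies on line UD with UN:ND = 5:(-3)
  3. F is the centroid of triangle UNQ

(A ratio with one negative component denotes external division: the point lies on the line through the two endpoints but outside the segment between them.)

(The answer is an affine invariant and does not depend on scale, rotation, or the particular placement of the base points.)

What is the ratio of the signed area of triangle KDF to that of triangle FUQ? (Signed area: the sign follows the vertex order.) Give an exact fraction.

[KDF]:[FUQ] = -8/45

Assign D = (0, 0), U = (1, 0), S = (0, 1), Q = (2, -2) — the answer is frame-independent, so this choice is without loss of generality.
1. K lies on line DU with DK:KU = 4:5 ⇒ K = (4/9, 0)
2. N lies on line UD with UN:ND = 5:(-3) ⇒ N = (-3/2, 0)
3. F is the centroid of triangle UNQ ⇒ F = (1/2, -2/3)
2·[KDF] = 8/27, 2·[FUQ] = -5/3
[KDF]:[FUQ] = 8/27:-5/3 = -8/45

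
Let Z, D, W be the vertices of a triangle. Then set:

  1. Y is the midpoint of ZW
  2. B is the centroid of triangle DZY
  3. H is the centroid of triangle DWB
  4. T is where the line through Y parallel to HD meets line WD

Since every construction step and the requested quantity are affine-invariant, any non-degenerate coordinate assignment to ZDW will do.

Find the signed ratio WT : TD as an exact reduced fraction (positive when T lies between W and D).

WT:TD = -5/2

Assign Z = (0, 0), D = (1, 0), W = (0, 1) — the answer is frame-independent, so this choice is without loss of generality.
1. Y is the midpoint of ZW ⇒ Y = (0, 1/2)
2. B is the centroid of triangle DZY ⇒ B = (1/3, 1/6)
3. H is the centroid of triangle DWB ⇒ H = (4/9, 7/18)
4. T is where the line through Y parallel to HD meets line WD ⇒ T = (5/3, -2/3)
T = W + t·(D−W) with t = 5/3, so WT:TD = t:(1−t) = 5/3:-2/3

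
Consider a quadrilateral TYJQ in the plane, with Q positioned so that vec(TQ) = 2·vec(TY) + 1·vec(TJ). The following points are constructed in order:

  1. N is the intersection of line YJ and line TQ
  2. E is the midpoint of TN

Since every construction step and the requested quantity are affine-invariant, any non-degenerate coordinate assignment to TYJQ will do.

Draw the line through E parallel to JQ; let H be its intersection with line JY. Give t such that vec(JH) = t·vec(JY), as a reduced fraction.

Choose coordinates T = (0, 0), Y = (1, 0), J = (0, 1), Q = (2, 1).
1. N is the intersection of line YJ and line TQ ⇒ N = (2/3, 1/3)
2. E is the midpoint of TN ⇒ E = (1/3, 1/6)
through E parallel to JQ: direction (2, 0); meets JY at H = (5/6, 1/6)
H = J + t·(Y−J) with t = 5/6

t = 5/6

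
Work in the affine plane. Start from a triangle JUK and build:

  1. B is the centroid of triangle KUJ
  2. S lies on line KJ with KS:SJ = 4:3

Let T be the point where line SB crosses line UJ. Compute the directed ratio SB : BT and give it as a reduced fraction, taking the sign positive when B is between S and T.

SB:BT = 2/7

Set J = (0, 0), U = (1, 0), K = (0, 1); any affine frame gives the same invariant.
1. B is the centroid of triangle KUJ ⇒ B = (1/3, 1/3)
2. S lies on line KJ with KS:SJ = 4:3 ⇒ S = (0, 3/7)
line SB meets UJ at T = (3/2, 0)
B = S + t·(T−S) with t = 2/9, so SB:BT = 2/9:7/9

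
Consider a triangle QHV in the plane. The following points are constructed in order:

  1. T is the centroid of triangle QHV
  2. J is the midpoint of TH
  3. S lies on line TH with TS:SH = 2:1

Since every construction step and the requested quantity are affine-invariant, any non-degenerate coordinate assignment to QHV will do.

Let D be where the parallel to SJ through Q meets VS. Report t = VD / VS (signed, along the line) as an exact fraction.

Set Q = (0, 0), H = (1, 0), V = (0, 1); any affine frame gives the same invariant.
1. T is the centroid of triangle QHV ⇒ T = (1/3, 1/3)
2. J is the midpoint of TH ⇒ J = (2/3, 1/6)
3. S lies on line TH with TS:SH = 2:1 ⇒ S = (7/9, 1/9)
through Q parallel to SJ: direction (-1/9, 1/18); meets VS at D = (14/9, -7/9)
D = V + t·(S−V) with t = 2

t = 2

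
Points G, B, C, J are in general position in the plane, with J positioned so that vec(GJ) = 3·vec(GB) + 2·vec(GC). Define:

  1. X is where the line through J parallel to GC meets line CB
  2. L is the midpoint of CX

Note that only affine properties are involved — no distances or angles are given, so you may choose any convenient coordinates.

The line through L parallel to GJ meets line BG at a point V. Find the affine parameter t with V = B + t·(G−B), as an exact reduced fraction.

t = -5/4

Choose coordinates G = (0, 0), B = (1, 0), C = (0, 1), J = (3, 2).
1. X is where the line through J parallel to GC meets line CB ⇒ X = (3, -2)
2. L is the midpoint of CX ⇒ L = (3/2, -1/2)
through L parallel to GJ: direction (3, 2); meets BG at V = (9/4, 0)
V = B + t·(G−B) with t = -5/4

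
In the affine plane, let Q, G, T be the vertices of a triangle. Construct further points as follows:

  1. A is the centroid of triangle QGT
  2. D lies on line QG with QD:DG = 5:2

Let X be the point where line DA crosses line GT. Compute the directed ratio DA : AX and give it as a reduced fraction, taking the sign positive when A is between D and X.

Choose coordinates Q = (0, 0), G = (1, 0), T = (0, 1).
1. A is the centroid of triangle QGT ⇒ A = (1/3, 1/3)
2. D lies on line QG with QD:DG = 5:2 ⇒ D = (5/7, 0)
line DA meets GT at X = (3, -2)
A = D + t·(X−D) with t = -1/6, so DA:AX = -1/6:7/6

DA:AX = -1/7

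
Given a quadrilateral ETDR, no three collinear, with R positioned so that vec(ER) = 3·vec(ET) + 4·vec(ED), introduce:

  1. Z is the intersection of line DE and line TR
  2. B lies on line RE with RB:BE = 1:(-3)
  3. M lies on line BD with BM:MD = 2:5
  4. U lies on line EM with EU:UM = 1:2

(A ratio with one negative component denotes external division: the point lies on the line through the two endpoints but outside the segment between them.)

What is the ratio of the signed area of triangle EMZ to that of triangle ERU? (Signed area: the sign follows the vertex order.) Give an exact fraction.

Choose coordinates E = (0, 0), T = (1, 0), D = (0, 1), R = (3, 4).
1. Z is the intersection of line DE and line TR ⇒ Z = (0, -2)
2. B lies on line RE with RB:BE = 1:(-3) ⇒ B = (9/2, 6)
3. M lies on line BD with BM:MD = 2:5 ⇒ M = (45/14, 32/7)
4. U lies on line EM with EU:UM = 1:2 ⇒ U = (15/14, 32/21)
2·[EMZ] = -45/7, 2·[ERU] = 2/7
[EMZ]:[ERU] = -45/7:2/7 = -45/2

[EMZ]:[ERU] = -45/2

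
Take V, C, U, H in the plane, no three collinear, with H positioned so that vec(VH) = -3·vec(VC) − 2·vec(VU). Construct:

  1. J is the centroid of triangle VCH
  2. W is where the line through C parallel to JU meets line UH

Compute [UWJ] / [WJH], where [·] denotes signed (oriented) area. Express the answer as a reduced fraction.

[UWJ]:[WJH] = 7/16

Set V = (0, 0), C = (1, 0), U = (0, 1), H = (-3, -2); any affine frame gives the same invariant.
1. J is the centroid of triangle VCH ⇒ J = (-2/3, -2/3)
2. W is where the line through C parallel to JU meets line UH ⇒ W = (7/3, 10/3)
2·[UWJ] = -7/3, 2·[WJH] = -16/3
[UWJ]:[WJH] = -7/3:-16/3 = 7/16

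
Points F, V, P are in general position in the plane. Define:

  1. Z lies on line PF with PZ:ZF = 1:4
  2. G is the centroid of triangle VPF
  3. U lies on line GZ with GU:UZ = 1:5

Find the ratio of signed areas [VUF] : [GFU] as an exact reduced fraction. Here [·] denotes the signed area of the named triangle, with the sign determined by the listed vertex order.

Assign F = (0, 0), V = (1, 0), P = (0, 1) — the answer is frame-independent, so this choice is without loss of generality.
1. Z lies on line PF with PZ:ZF = 1:4 ⇒ Z = (0, 4/5)
2. G is the centroid of triangle VPF ⇒ G = (1/3, 1/3)
3. U lies on line GZ with GU:UZ = 1:5 ⇒ U = (5/18, 37/90)
2·[VUF] = 37/90, 2·[GFU] = -2/45
[VUF]:[GFU] = 37/90:-2/45 = -37/4

[VUF]:[GFU] = -37/4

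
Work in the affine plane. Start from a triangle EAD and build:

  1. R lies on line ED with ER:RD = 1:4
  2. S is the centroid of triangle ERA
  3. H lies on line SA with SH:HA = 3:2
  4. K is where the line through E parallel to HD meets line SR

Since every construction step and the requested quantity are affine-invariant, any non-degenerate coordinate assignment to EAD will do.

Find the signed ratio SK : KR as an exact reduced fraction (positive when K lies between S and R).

SK:KR = -28/11

Assign E = (0, 0), A = (1, 0), D = (0, 1) — the answer is frame-independent, so this choice is without loss of generality.
1. R lies on line ED with ER:RD = 1:4 ⇒ R = (0, 1/5)
2. S is the centroid of triangle ERA ⇒ S = (1/3, 1/15)
3. H lies on line SA with SH:HA = 3:2 ⇒ H = (11/15, 2/75)
4. K is where the line through E parallel to HD meets line SR ⇒ K = (-11/51, 73/255)
K = S + t·(R−S) with t = 28/17, so SK:KR = t:(1−t) = 28/17:-11/17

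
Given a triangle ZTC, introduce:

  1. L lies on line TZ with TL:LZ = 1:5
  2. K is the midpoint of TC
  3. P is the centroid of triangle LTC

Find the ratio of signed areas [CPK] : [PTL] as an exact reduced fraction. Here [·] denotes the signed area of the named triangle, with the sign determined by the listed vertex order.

[CPK]:[PTL] = -1/2

Choose coordinates Z = (0, 0), T = (1, 0), C = (0, 1).
1. L lies on line TZ with TL:LZ = 1:5 ⇒ L = (5/6, 0)
2. K is the midpoint of TC ⇒ K = (1/2, 1/2)
3. P is the centroid of triangle LTC ⇒ P = (11/18, 1/3)
2·[CPK] = 1/36, 2·[PTL] = -1/18
[CPK]:[PTL] = 1/36:-1/18 = -1/2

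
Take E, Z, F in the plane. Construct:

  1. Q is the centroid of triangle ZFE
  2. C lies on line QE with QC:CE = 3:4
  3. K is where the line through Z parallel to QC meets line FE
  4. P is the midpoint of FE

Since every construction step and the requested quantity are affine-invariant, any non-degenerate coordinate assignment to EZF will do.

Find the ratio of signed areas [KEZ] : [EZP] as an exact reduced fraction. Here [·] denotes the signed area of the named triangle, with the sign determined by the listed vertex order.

[KEZ]:[EZP] = -2

Assign E = (0, 0), Z = (1, 0), F = (0, 1) — the answer is frame-independent, so this choice is without loss of generality.
1. Q is the centroid of triangle ZFE ⇒ Q = (1/3, 1/3)
2. C lies on line QE with QC:CE = 3:4 ⇒ C = (4/21, 4/21)
3. K is where the line through Z parallel to QC meets line FE ⇒ K = (0, -1)
4. P is the midpoint of FE ⇒ P = (0, 1/2)
2·[KEZ] = -1, 2·[EZP] = 1/2
[KEZ]:[EZP] = -1:1/2 = -2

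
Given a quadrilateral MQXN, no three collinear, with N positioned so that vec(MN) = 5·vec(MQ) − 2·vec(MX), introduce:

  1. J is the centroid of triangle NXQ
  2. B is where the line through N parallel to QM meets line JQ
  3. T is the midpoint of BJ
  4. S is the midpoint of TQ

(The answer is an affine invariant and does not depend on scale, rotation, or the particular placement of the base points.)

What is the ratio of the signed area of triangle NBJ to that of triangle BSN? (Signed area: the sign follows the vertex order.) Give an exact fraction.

[NBJ]:[BSN] = 20/17

Choose coordinates M = (0, 0), Q = (1, 0), X = (0, 1), N = (5, -2).
1. J is the centroid of triangle NXQ ⇒ J = (2, -1/3)
2. B is where the line through N parallel to QM meets line JQ ⇒ B = (7, -2)
3. T is the midpoint of BJ ⇒ T = (9/2, -7/6)
4. S is the midpoint of TQ ⇒ S = (11/4, -7/12)
2·[NBJ] = 10/3, 2·[BSN] = 17/6
[NBJ]:[BSN] = 10/3:17/6 = 20/17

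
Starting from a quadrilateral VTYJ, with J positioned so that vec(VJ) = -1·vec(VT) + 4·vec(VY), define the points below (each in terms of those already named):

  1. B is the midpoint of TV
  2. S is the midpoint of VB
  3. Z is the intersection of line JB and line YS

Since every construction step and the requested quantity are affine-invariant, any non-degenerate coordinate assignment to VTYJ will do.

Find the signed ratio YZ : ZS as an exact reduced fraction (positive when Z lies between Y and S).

Assign V = (0, 0), T = (1, 0), Y = (0, 1), J = (-1, 4) — the answer is frame-independent, so this choice is without loss of generality.
1. B is the midpoint of TV ⇒ B = (1/2, 0)
2. S is the midpoint of VB ⇒ S = (1/4, 0)
3. Z is the intersection of line JB and line YS ⇒ Z = (-1/4, 2)
Z = Y + t·(S−Y) with t = -1, so YZ:ZS = t:(1−t) = -1:2

YZ:ZS = -1/2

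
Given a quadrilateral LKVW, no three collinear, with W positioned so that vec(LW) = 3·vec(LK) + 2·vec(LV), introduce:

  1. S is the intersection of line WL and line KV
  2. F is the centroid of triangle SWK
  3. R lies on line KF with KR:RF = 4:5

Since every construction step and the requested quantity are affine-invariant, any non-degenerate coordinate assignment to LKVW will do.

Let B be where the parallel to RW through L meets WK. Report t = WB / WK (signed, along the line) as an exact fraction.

t = -95/16

Work in coordinates with L = (0, 0), K = (1, 0), V = (0, 1), W = (3, 2).
1. S is the intersection of line WL and line KV ⇒ S = (3/5, 2/5)
2. F is the centroid of triangle SWK ⇒ F = (23/15, 4/5)
3. R lies on line KF with KR:RF = 4:5 ⇒ R = (167/135, 16/45)
through L parallel to RW: direction (238/135, 74/45); meets WK at B = (119/8, 111/8)
B = W + t·(K−W) with t = -95/16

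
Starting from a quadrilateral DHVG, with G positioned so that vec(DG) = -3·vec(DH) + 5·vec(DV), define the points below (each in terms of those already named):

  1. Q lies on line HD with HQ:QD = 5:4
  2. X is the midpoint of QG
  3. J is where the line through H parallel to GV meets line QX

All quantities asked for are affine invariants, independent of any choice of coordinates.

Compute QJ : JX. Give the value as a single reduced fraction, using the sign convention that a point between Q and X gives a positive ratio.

Choose coordinates D = (0, 0), H = (1, 0), V = (0, 1), G = (-3, 5).
1. Q lies on line HD with HQ:QD = 5:4 ⇒ Q = (4/9, 0)
2. X is the midpoint of QG ⇒ X = (-23/18, 5/2)
3. J is where the line through H parallel to GV meets line QX ⇒ J = (-64/11, 100/11)
J = Q + t·(X−Q) with t = 40/11, so QJ:JX = t:(1−t) = 40/11:-29/11

QJ:JX = -40/29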